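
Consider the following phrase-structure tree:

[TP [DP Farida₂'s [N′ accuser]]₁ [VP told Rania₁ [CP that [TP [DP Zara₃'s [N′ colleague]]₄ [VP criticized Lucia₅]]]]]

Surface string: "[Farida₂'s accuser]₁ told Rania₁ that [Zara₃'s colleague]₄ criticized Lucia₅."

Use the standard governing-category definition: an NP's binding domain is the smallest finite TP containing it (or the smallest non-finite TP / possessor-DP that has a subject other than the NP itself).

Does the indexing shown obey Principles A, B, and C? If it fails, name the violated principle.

Principle C

The two coindexed NPs are *[Farida₂'s accuser]₁* and *Rania₁*.
*Rania₁* is an R-expression. Principle C requires it to be free everywhere.
*[Farida₂'s accuser]₁* c-commands it and carries the same index.
The R-expression is bound → Principle C violation.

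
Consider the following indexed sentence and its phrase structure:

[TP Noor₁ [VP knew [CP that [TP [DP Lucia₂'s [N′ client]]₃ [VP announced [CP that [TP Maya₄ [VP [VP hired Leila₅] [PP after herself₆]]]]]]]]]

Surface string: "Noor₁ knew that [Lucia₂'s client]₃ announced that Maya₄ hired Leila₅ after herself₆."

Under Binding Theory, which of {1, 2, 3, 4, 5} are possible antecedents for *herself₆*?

{4}

*herself* is an anaphor, so Principle A applies: it must be bound in its binding domain.
Binding domain of *herself₆*: the embedded TP, whose subject is Maya₄.
*Noor₁* c-commands the anaphor but is outside its binding domain → cannot satisfy Principle A.
*Lucia₂* does not c-command the anaphor → cannot bind it.
*[Lucia₂'s client]₃* c-commands the anaphor but is outside its binding domain → cannot satisfy Principle A.
*Maya₄* c-commands the anaphor within its binding domain → licit binder.
*Leila₅* does not c-command the anaphor → cannot bind it.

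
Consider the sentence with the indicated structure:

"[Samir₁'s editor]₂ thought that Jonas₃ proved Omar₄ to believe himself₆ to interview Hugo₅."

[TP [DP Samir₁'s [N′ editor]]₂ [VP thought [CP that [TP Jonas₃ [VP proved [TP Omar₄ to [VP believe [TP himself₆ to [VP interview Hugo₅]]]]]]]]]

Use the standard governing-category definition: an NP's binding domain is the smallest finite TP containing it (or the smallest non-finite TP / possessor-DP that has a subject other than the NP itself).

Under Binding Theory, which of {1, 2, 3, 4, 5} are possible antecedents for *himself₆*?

*himself* is an anaphor, so Principle A applies: it must be bound in its binding domain.
Binding domain of *himself₆*: the embedded TP, whose subject is Omar₄.
*Samir₁* does not c-command the anaphor → cannot bind it.
*[Samir₁'s editor]₂* c-commands the anaphor but is outside its binding domain → cannot satisfy Principle A.
*Jonas₃* c-commands the anaphor but is outside its binding domain → cannot satisfy Principle A.
*Omar₄* c-commands the anaphor within its binding domain → licit binder.
*Hugo₅* does not c-command the anaphor → cannot bind it.

{4}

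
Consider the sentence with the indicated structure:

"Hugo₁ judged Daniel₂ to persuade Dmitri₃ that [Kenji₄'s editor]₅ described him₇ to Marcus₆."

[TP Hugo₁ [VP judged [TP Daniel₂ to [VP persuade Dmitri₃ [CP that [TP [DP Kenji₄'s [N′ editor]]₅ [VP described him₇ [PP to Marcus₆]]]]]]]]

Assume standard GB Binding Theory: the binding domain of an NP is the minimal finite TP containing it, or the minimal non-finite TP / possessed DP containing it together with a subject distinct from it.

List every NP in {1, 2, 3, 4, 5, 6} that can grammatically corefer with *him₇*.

*him* is a pronoun, so Principle B applies: it must be free in its binding domain.
Binding domain of *him₇*: the embedded TP, whose subject is [Kenji₄'s editor]₅.
*Hugo₁* c-commands the pronoun but from outside its binding domain, and is not c-commanded by it → coindexation permitted.
*Daniel₂* c-commands the pronoun but from outside its binding domain, and is not c-commanded by it → coindexation permitted.
*Dmitri₃* c-commands the pronoun but from outside its binding domain, and is not c-commanded by it → coindexation permitted.
*Kenji₄* and the pronoun do not c-command one another → neither Principle B nor Principle C is at stake; coindexation permitted.
*[Kenji₄'s editor]₅* c-commands the pronoun within its binding domain → coindexation would violate Principle B.
*Marcus₆*: the pronoun c-commands this R-expression → coindexation would violate Principle C on *Marcus₆*.

{1, 2, 3, 4}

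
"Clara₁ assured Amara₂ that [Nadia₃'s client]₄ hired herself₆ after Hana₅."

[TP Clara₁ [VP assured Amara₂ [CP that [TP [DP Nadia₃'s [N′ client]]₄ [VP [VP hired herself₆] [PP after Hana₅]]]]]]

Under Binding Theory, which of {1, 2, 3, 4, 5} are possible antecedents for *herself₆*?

*herself* is an anaphor, so Principle A applies: it must be bound in its binding domain.
Binding domain of *herself₆*: the embedded TP, whose subject is [Nadia₃'s client]₄.
*Clara₁* c-commands the anaphor but is outside its binding domain → cannot satisfy Principle A.
*Amara₂* c-commands the anaphor but is outside its binding domain → cannot satisfy Principle A.
*Nadia₃* does not c-command the anaphor → cannot bind it.
*[Nadia₃'s client]₄* c-commands the anaphor within its binding domain → licit binder.
*Hana₅* does not c-command the anaphor → cannot bind it.

{4}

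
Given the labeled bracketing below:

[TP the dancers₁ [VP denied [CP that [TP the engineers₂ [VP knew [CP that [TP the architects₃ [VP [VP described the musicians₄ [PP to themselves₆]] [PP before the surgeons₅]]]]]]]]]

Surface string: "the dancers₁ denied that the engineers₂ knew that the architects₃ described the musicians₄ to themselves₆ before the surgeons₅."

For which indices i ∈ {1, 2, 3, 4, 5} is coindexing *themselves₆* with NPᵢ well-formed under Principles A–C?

{3, 4}

*themselves* is an anaphor, so Principle A applies: it must be bound in its binding domain.
Binding domain of *themselves₆*: the embedded TP, whose subject is the architects₃.
*the dancers₁* c-commands the anaphor but is outside its binding domain → cannot satisfy Principle A.
*the engineers₂* c-commands the anaphor but is outside its binding domain → cannot satisfy Principle A.
*the architects₃* c-commands the anaphor within its binding domain → licit binder.
*the musicians₄* c-commands the anaphor within its binding domain → licit binder.
*the surgeons₅* does not c-command the anaphor → cannot bind it.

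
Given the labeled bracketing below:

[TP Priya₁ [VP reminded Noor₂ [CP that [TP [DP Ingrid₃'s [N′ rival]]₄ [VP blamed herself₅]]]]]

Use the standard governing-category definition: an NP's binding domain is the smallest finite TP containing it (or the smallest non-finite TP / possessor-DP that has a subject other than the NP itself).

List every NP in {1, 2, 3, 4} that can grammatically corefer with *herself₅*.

{4}

*herself* is an anaphor, so Principle A applies: it must be bound in its binding domain.
Binding domain of *herself₅*: the embedded TP, whose subject is [Ingrid₃'s rival]₄.
*Priya₁* c-commands the anaphor but is outside its binding domain → cannot satisfy Principle A.
*Noor₂* c-commands the anaphor but is outside its binding domain → cannot satisfy Principle A.
*Ingrid₃* does not c-command the anaphor → cannot bind it.
*[Ingrid₃'s rival]₄* c-commands the anaphor within its binding domain → licit binder.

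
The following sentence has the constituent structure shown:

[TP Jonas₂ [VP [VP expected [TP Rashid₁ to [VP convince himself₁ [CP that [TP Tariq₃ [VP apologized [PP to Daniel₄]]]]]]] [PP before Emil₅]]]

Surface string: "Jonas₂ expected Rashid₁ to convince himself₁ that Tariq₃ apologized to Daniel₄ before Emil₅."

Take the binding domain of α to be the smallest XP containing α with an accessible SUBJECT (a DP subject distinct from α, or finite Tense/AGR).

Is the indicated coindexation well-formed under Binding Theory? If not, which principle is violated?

grammatical

The two coindexed NPs are *Rashid₁* and *himself₁*.
*himself₁* is an anaphor; its binding domain is the embedded TP, whose subject is Rashid₁. *Rashid₁* c-commands it within that domain and shares its index, so Principle A is satisfied.
*Rashid₁* is an R-expression; *himself₁* does not c-command it, and no other NP shares its index, so Principle C is satisfied.
All principles are respected.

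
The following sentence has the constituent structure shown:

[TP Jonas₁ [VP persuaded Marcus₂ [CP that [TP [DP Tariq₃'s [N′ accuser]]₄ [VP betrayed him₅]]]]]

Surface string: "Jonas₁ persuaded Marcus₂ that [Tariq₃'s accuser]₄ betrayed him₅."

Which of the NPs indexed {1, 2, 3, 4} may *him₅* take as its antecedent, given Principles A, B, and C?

*him* is a pronoun, so Principle B applies: it must be free in its binding domain.
Binding domain of *him₅*: the embedded TP, whose subject is [Tariq₃'s accuser]₄.
*Jonas₁* c-commands the pronoun but from outside its binding domain, and is not c-commanded by it → coindexation permitted.
*Marcus₂* c-commands the pronoun but from outside its binding domain, and is not c-commanded by it → coindexation permitted.
*Tariq₃* and the pronoun do not c-command one another → neither Principle B nor Principle C is at stake; coindexation permitted.
*[Tariq₃'s accuser]₄* c-commands the pronoun within its binding domain → coindexation would violate Principle B.

{1, 2, 3}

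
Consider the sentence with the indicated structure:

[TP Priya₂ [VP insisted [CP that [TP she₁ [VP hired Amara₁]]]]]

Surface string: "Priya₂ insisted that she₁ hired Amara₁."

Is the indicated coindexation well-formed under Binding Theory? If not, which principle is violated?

The two coindexed NPs are *she₁* and *Amara₁*.
*Amara₁* is an R-expression. Principle C requires it to be free everywhere.
*she₁* c-commands it and carries the same index.
The R-expression is bound → Principle C violation.

Principle C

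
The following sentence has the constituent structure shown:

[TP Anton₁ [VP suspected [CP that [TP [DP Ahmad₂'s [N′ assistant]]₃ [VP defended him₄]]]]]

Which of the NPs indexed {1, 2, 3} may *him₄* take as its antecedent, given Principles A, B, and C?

{1, 2}

*him* is a pronoun, so Principle B applies: it must be free in its binding domain.
Binding domain of *him₄*: the embedded TP, whose subject is [Ahmad₂'s assistant]₃.
*Anton₁* c-commands the pronoun but from outside its binding domain, and is not c-commanded by it → coindexation permitted.
*Ahmad₂* and the pronoun do not c-command one another → neither Principle B nor Principle C is at stake; coindexation permitted.
*[Ahmad₂'s assistant]₃* c-commands the pronoun within its binding domain → coindexation would violate Principle B.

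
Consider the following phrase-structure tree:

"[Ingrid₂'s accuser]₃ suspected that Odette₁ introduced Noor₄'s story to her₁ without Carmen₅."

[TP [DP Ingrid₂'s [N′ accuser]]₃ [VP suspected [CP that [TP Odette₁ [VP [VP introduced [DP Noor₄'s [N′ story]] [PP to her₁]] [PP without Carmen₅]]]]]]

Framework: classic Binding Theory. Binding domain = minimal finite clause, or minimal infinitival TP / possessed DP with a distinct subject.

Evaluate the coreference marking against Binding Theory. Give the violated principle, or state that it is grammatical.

Principle B

The two coindexed NPs are *Odette₁* and *her₁*.
*her₁* is a pronoun. Its binding domain is the embedded TP, whose subject is Odette₁.
*Odette₁* c-commands it within that domain and carries the same index.
The pronoun is locally bound → Principle B violation.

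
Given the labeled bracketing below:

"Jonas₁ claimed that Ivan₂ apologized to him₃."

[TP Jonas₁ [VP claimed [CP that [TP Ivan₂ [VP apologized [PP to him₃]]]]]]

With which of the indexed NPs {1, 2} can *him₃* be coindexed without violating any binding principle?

{1}

*him* is a pronoun, so Principle B applies: it must be free in its binding domain.
Binding domain of *him₃*: the embedded TP, whose subject is Ivan₂.
*Jonas₁* c-commands the pronoun but from outside its binding domain, and is not c-commanded by it → coindexation permitted.
*Ivan₂* c-commands the pronoun within its binding domain → coindexation would violate Principle B.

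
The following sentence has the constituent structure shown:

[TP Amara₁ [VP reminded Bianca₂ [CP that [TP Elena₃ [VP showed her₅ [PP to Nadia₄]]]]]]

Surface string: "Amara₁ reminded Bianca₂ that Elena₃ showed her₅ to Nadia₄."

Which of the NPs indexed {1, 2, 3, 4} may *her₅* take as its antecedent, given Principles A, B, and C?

{1, 2}

*her* is a pronoun, so Principle B applies: it must be free in its binding domain.
Binding domain of *her₅*: the embedded TP, whose subject is Elena₃.
*Amara₁* c-commands the pronoun but from outside its binding domain, and is not c-commanded by it → coindexation permitted.
*Bianca₂* c-commands the pronoun but from outside its binding domain, and is not c-commanded by it → coindexation permitted.
*Elena₃* c-commands the pronoun within its binding domain → coindexation would violate Principle B.
*Nadia₄*: the pronoun c-commands this R-expression → coindexation would violate Principle C on *Nadia₄*.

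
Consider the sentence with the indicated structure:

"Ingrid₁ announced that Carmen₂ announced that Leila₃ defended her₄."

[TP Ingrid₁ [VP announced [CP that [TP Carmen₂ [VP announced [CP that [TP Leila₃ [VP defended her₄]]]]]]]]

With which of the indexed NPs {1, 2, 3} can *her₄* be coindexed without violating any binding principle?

*her* is a pronoun, so Principle B applies: it must be free in its binding domain.
Binding domain of *her₄*: the embedded TP, whose subject is Leila₃.
*Ingrid₁* c-commands the pronoun but from outside its binding domain, and is not c-commanded by it → coindexation permitted.
*Carmen₂* c-commands the pronoun but from outside its binding domain, and is not c-commanded by it → coindexation permitted.
*Leila₃* c-commands the pronoun within its binding domain → coindexation would violate Principle B.

{1, 2}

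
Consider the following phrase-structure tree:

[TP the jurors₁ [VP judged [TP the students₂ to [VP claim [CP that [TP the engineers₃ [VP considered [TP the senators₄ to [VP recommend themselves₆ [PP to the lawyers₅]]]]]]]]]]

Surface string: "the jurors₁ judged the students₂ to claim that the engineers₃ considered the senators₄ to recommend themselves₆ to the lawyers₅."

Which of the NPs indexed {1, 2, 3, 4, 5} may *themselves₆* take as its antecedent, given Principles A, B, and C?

*themselves* is an anaphor, so Principle A applies: it must be bound in its binding domain.
Binding domain of *themselves₆*: the embedded TP, whose subject is the senators₄.
*the jurors₁* c-commands the anaphor but is outside its binding domain → cannot satisfy Principle A.
*the students₂* c-commands the anaphor but is outside its binding domain → cannot satisfy Principle A.
*the engineers₃* c-commands the anaphor but is outside its binding domain → cannot satisfy Principle A.
*the senators₄* c-commands the anaphor within its binding domain → licit binder.
*the lawyers₅* does not c-command the anaphor → cannot bind it.

{4}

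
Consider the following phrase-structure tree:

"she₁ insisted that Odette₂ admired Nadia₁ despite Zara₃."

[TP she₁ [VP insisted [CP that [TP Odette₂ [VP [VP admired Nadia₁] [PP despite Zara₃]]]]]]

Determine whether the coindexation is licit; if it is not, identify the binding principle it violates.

The two coindexed NPs are *she₁* and *Nadia₁*.
*Nadia₁* is an R-expression. Principle C requires it to be free everywhere.
*she₁* c-commands it and carries the same index.
The R-expression is bound → Principle C violation.

Principle C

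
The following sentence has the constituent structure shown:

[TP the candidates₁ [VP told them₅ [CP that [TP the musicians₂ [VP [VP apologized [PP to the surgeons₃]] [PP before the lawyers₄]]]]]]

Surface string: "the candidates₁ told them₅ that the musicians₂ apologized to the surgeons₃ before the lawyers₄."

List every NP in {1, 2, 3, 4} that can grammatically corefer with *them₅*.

none

*them* is a pronoun, so Principle B applies: it must be free in its binding domain.
Binding domain of *them₅*: the matrix TP, whose subject is the candidates₁.
*the candidates₁* c-commands the pronoun within its binding domain → coindexation would violate Principle B.
*the musicians₂*: the pronoun c-commands this R-expression → coindexation would violate Principle C on *the musicians₂*.
*the surgeons₃*: the pronoun c-commands this R-expression → coindexation would violate Principle C on *the surgeons₃*.
*the lawyers₄*: the pronoun c-commands this R-expression → coindexation would violate Principle C on *the lawyers₄*.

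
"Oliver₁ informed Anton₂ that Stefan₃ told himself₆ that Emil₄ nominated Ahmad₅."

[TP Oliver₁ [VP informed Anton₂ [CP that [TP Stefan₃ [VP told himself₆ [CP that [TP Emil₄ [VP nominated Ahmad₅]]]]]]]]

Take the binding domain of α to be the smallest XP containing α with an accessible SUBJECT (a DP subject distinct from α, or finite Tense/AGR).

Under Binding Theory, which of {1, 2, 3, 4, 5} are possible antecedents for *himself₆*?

{3}

*himself* is an anaphor, so Principle A applies: it must be bound in its binding domain.
Binding domain of *himself₆*: the embedded TP, whose subject is Stefan₃.
*Oliver₁* c-commands the anaphor but is outside its binding domain → cannot satisfy Principle A.
*Anton₂* c-commands the anaphor but is outside its binding domain → cannot satisfy Principle A.
*Stefan₃* c-commands the anaphor within its binding domain → licit binder.
*Emil₄* does not c-command the anaphor → cannot bind it.
*Ahmad₅* does not c-command the anaphor → cannot bind it.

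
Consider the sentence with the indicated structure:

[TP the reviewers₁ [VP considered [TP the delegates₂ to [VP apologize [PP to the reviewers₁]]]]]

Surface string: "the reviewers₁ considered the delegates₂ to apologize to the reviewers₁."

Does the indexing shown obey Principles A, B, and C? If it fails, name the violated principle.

The two coindexed NPs are *the reviewers₁* (the higher occurrence) and *the reviewers₁* (the lower occurrence).
*the reviewers₁* (the lower occurrence) is an R-expression. Principle C requires it to be free everywhere.
*the reviewers₁* (the higher occurrence) c-commands it and carries the same index.
The R-expression is bound → Principle C violation.

Principle C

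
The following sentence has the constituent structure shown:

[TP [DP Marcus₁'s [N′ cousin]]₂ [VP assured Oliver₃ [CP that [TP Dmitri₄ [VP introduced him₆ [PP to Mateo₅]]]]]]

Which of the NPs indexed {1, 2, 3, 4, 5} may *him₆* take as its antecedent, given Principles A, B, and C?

*him* is a pronoun, so Principle B applies: it must be free in its binding domain.
Binding domain of *him₆*: the embedded TP, whose subject is Dmitri₄.
*Marcus₁* and the pronoun do not c-command one another → neither Principle B nor Principle C is at stake; coindexation permitted.
*[Marcus₁'s cousin]₂* c-commands the pronoun but from outside its binding domain, and is not c-commanded by it → coindexation permitted.
*Oliver₃* c-commands the pronoun but from outside its binding domain, and is not c-commanded by it → coindexation permitted.
*Dmitri₄* c-commands the pronoun within its binding domain → coindexation would violate Principle B.
*Mateo₅*: the pronoun c-commands this R-expression → coindexation would violate Principle C on *Mateo₅*.

{1, 2, 3}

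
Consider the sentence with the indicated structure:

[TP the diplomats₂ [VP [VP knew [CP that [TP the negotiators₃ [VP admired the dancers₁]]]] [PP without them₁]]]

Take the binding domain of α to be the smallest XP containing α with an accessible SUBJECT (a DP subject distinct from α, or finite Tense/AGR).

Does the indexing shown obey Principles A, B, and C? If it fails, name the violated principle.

grammatical

The two coindexed NPs are *the dancers₁* and *them₁*.
*them₁* is a pronoun; its binding domain is the matrix TP, whose subject is the diplomats₂. Within that domain it is c-commanded only by *the diplomats₂*, which carries a different index — the pronoun is free locally, so Principle B holds.
*the dancers₁* is an R-expression; *them₁* does not c-command it, and no other NP shares its index, so Principle C is satisfied.
All principles are respected.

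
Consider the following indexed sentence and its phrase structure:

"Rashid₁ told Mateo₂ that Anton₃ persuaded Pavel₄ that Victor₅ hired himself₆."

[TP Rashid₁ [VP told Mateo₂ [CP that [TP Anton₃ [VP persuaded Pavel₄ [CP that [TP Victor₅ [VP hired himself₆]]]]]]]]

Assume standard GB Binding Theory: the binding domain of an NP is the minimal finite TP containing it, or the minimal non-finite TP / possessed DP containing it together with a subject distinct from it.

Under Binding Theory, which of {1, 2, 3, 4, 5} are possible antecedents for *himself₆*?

*himself* is an anaphor, so Principle A applies: it must be bound in its binding domain.
Binding domain of *himself₆*: the embedded TP, whose subject is Victor₅.
*Rashid₁* c-commands the anaphor but is outside its binding domain → cannot satisfy Principle A.
*Mateo₂* c-commands the anaphor but is outside its binding domain → cannot satisfy Principle A.
*Anton₃* c-commands the anaphor but is outside its binding domain → cannot satisfy Principle A.
*Pavel₄* c-commands the anaphor but is outside its binding domain → cannot satisfy Principle A.
*Victor₅* c-commands the anaphor within its binding domain → licit binder.

{5}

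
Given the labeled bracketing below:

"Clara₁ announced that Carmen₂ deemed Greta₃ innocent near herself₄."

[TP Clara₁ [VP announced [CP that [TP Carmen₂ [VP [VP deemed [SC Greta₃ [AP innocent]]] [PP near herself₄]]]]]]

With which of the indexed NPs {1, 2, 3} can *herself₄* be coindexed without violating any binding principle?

{2}

*herself* is an anaphor, so Principle A applies: it must be bound in its binding domain.
Binding domain of *herself₄*: the embedded TP, whose subject is Carmen₂.
*Clara₁* c-commands the anaphor but is outside its binding domain → cannot satisfy Principle A.
*Carmen₂* c-commands the anaphor within its binding domain → licit binder.
*Greta₃* does not c-command the anaphor → cannot bind it.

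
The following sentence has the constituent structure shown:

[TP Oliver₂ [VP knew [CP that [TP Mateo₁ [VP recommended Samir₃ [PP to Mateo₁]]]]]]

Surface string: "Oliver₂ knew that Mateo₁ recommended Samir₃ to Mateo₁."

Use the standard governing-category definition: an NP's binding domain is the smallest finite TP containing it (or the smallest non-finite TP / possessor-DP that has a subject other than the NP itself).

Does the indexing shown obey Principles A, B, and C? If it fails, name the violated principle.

The two coindexed NPs are *Mateo₁* (the higher occurrence) and *Mateo₁* (the lower occurrence).
*Mateo₁* (the lower occurrence) is an R-expression. Principle C requires it to be free everywhere.
*Mateo₁* (the higher occurrence) c-commands it and carries the same index.
The R-expression is bound → Principle C violation.

Principle C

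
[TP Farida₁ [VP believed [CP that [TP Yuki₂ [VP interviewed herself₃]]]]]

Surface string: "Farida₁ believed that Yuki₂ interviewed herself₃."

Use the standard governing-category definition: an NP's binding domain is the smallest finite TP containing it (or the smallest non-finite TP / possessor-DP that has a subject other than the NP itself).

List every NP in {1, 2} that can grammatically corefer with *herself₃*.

*herself* is an anaphor, so Principle A applies: it must be bound in its binding domain.
Binding domain of *herself₃*: the embedded TP, whose subject is Yuki₂.
*Farida₁* c-commands the anaphor but is outside its binding domain → cannot satisfy Principle A.
*Yuki₂* c-commands the anaphor within its binding domain → licit binder.

{2}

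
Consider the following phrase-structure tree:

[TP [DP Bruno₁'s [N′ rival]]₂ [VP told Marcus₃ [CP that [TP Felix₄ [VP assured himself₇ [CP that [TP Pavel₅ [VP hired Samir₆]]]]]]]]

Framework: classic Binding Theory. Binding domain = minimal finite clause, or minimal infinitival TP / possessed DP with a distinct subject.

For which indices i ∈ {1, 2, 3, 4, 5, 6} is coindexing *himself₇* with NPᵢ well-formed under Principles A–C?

*himself* is an anaphor, so Principle A applies: it must be bound in its binding domain.
Binding domain of *himself₇*: the embedded TP, whose subject is Felix₄.
*Bruno₁* does not c-command the anaphor → cannot bind it.
*[Bruno₁'s rival]₂* c-commands the anaphor but is outside its binding domain → cannot satisfy Principle A.
*Marcus₃* c-commands the anaphor but is outside its binding domain → cannot satisfy Principle A.
*Felix₄* c-commands the anaphor within its binding domain → licit binder.
*Pavel₅* does not c-command the anaphor → cannot bind it.
*Samir₆* does not c-command the anaphor → cannot bind it.

{4}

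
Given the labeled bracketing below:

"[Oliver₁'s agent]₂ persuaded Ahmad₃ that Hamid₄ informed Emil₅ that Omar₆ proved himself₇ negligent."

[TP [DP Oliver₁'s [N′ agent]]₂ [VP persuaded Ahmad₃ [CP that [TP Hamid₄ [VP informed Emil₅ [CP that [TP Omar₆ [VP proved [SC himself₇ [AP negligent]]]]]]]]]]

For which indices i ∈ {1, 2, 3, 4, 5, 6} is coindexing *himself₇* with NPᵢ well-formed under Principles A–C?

{6}

*himself* is an anaphor, so Principle A applies: it must be bound in its binding domain.
Binding domain of *himself₇*: the embedded TP, whose subject is Omar₆.
*Oliver₁* does not c-command the anaphor → cannot bind it.
*[Oliver₁'s agent]₂* c-commands the anaphor but is outside its binding domain → cannot satisfy Principle A.
*Ahmad₃* c-commands the anaphor but is outside its binding domain → cannot satisfy Principle A.
*Hamid₄* c-commands the anaphor but is outside its binding domain → cannot satisfy Principle A.
*Emil₅* c-commands the anaphor but is outside its binding domain → cannot satisfy Principle A.
*Omar₆* c-commands the anaphor within its binding domain → licit binder.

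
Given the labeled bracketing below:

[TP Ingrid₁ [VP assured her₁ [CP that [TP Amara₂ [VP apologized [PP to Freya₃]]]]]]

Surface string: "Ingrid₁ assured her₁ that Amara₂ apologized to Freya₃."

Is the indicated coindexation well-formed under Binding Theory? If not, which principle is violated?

Principle B

The two coindexed NPs are *Ingrid₁* and *her₁*.
*her₁* is a pronoun. Its binding domain is the matrix TP, whose subject is Ingrid₁.
*Ingrid₁* c-commands it within that domain and carries the same index.
The pronoun is locally bound → Principle B violation.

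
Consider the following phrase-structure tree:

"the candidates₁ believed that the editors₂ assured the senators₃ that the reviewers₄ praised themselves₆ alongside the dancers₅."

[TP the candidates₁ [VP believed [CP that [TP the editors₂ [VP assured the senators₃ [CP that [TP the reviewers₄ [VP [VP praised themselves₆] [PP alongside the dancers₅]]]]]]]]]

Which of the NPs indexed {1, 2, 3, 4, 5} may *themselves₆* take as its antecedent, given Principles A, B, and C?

*themselves* is an anaphor, so Principle A applies: it must be bound in its binding domain.
Binding domain of *themselves₆*: the embedded TP, whose subject is the reviewers₄.
*the candidates₁* c-commands the anaphor but is outside its binding domain → cannot satisfy Principle A.
*the editors₂* c-commands the anaphor but is outside its binding domain → cannot satisfy Principle A.
*the senators₃* c-commands the anaphor but is outside its binding domain → cannot satisfy Principle A.
*the reviewers₄* c-commands the anaphor within its binding domain → licit binder.
*the dancers₅* does not c-command the anaphor → cannot bind it.

{4}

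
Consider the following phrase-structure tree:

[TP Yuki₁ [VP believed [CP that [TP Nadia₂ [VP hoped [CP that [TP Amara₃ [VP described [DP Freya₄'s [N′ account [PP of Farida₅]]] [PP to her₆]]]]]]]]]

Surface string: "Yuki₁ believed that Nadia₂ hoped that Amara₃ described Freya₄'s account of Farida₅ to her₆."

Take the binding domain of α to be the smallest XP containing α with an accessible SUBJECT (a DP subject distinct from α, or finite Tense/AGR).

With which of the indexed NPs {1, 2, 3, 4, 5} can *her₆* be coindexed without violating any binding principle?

*her* is a pronoun, so Principle B applies: it must be free in its binding domain.
Binding domain of *her₆*: the embedded TP, whose subject is Amara₃.
*Yuki₁* c-commands the pronoun but from outside its binding domain, and is not c-commanded by it → coindexation permitted.
*Nadia₂* c-commands the pronoun but from outside its binding domain, and is not c-commanded by it → coindexation permitted.
*Amara₃* c-commands the pronoun within its binding domain → coindexation would violate Principle B.
*Freya₄* and the pronoun do not c-command one another → neither Principle B nor Principle C is at stake; coindexation permitted.
*Farida₅* and the pronoun do not c-command one another → neither Principle B nor Principle C is at stake; coindexation permitted.

{1, 2, 4, 5}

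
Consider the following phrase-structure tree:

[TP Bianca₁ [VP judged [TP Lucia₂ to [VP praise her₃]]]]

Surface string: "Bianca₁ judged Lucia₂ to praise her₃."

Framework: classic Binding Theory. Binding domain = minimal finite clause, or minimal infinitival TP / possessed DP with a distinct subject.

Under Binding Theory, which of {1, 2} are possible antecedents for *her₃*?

*her* is a pronoun, so Principle B applies: it must be free in its binding domain.
Binding domain of *her₃*: the embedded TP, whose subject is Lucia₂.
*Bianca₁* c-commands the pronoun but from outside its binding domain, and is not c-commanded by it → coindexation permitted.
*Lucia₂* c-commands the pronoun within its binding domain → coindexation would violate Principle B.

{1}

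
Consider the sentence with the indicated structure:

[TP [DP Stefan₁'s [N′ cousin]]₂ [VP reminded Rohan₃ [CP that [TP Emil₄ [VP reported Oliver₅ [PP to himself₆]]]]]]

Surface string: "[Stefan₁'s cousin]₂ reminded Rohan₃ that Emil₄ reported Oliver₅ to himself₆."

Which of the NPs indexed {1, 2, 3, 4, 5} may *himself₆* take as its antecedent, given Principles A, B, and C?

{4, 5}

*himself* is an anaphor, so Principle A applies: it must be bound in its binding domain.
Binding domain of *himself₆*: the embedded TP, whose subject is Emil₄.
*Stefan₁* does not c-command the anaphor → cannot bind it.
*[Stefan₁'s cousin]₂* c-commands the anaphor but is outside its binding domain → cannot satisfy Principle A.
*Rohan₃* c-commands the anaphor but is outside its binding domain → cannot satisfy Principle A.
*Emil₄* c-commands the anaphor within its binding domain → licit binder.
*Oliver₅* c-commands the anaphor within its binding domain → licit binder.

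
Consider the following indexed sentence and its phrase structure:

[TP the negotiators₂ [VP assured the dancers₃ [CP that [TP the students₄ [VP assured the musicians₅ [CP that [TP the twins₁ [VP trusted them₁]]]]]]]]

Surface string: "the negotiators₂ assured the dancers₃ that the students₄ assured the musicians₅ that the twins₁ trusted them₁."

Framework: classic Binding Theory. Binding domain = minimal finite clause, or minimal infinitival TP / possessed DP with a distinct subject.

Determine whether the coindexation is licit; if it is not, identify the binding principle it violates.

Principle B

The two coindexed NPs are *the twins₁* and *them₁*.
*them₁* is a pronoun. Its binding domain is the embedded TP, whose subject is the twins₁.
*the twins₁* c-commands it within that domain and carries the same index.
The pronoun is locally bound → Principle B violation.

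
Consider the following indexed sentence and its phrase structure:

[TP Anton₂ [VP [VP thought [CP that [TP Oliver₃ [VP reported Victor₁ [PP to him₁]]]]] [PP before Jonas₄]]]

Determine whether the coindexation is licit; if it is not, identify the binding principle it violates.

Principle B

The two coindexed NPs are *Victor₁* and *him₁*.
*him₁* is a pronoun. Its binding domain is the embedded TP, whose subject is Oliver₃.
*Victor₁* c-commands it within that domain and carries the same index.
The pronoun is locally bound → Principle B violation.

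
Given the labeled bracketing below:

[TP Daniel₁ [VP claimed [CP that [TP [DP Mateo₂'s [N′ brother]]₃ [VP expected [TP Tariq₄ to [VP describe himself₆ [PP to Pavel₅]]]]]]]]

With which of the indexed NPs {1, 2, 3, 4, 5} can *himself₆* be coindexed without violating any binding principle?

{4}

*himself* is an anaphor, so Principle A applies: it must be bound in its binding domain.
Binding domain of *himself₆*: the embedded TP, whose subject is Tariq₄.
*Daniel₁* c-commands the anaphor but is outside its binding domain → cannot satisfy Principle A.
*Mateo₂* does not c-command the anaphor → cannot bind it.
*[Mateo₂'s brother]₃* c-commands the anaphor but is outside its binding domain → cannot satisfy Principle A.
*Tariq₄* c-commands the anaphor within its binding domain → licit binder.
*Pavel₅* does not c-command the anaphor → cannot bind it.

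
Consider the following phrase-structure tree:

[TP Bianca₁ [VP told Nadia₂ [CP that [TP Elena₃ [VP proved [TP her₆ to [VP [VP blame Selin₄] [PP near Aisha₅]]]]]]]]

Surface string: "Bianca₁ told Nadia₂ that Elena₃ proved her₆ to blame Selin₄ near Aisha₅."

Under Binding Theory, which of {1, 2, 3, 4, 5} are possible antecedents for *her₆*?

{1, 2}

*her* is a pronoun, so Principle B applies: it must be free in its binding domain.
Binding domain of *her₆*: the embedded TP, whose subject is Elena₃.
*Bianca₁* c-commands the pronoun but from outside its binding domain, and is not c-commanded by it → coindexation permitted.
*Nadia₂* c-commands the pronoun but from outside its binding domain, and is not c-commanded by it → coindexation permitted.
*Elena₃* c-commands the pronoun within its binding domain → coindexation would violate Principle B.
*Selin₄*: the pronoun c-commands this R-expression → coindexation would violate Principle C on *Selin₄*.
*Aisha₅*: the pronoun c-commands this R-expression → coindexation would violate Principle C on *Aisha₅*.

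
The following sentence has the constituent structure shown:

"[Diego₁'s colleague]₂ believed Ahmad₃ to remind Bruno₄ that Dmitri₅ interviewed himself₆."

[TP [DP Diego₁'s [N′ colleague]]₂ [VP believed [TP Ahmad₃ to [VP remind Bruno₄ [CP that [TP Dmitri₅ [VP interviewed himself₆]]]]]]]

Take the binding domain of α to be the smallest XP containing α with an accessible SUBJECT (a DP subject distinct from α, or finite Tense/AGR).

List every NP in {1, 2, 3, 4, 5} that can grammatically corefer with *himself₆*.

*himself* is an anaphor, so Principle A applies: it must be bound in its binding domain.
Binding domain of *himself₆*: the embedded TP, whose subject is Dmitri₅.
*Diego₁* does not c-command the anaphor → cannot bind it.
*[Diego₁'s colleague]₂* c-commands the anaphor but is outside its binding domain → cannot satisfy Principle A.
*Ahmad₃* c-commands the anaphor but is outside its binding domain → cannot satisfy Principle A.
*Bruno₄* c-commands the anaphor but is outside its binding domain → cannot satisfy Principle A.
*Dmitri₅* c-commands the anaphor within its binding domain → licit binder.

{5}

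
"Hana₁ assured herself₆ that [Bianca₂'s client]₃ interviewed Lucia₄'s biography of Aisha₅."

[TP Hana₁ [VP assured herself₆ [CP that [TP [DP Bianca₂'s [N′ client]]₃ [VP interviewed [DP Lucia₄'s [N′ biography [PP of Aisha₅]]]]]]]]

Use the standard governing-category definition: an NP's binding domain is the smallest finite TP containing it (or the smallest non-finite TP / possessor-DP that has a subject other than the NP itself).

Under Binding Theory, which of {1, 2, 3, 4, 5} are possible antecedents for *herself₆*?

{1}

*herself* is an anaphor, so Principle A applies: it must be bound in its binding domain.
Binding domain of *herself₆*: the matrix TP, whose subject is Hana₁.
*Hana₁* c-commands the anaphor within its binding domain → licit binder.
*Bianca₂* does not c-command the anaphor → cannot bind it.
*[Bianca₂'s client]₃* does not c-command the anaphor → cannot bind it.
*Lucia₄* does not c-command the anaphor → cannot bind it.
*Aisha₅* does not c-command the anaphor → cannot bind it.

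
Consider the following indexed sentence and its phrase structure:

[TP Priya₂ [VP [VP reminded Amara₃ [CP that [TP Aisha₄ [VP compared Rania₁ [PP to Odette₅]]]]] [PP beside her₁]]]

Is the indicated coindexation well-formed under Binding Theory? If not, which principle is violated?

grammatical

The two coindexed NPs are *Rania₁* and *her₁*.
*her₁* is a pronoun; its binding domain is the matrix TP, whose subject is Priya₂. Within that domain it is c-commanded only by *Priya₂*, which carries a different index — the pronoun is free locally, so Principle B holds.
*Rania₁* is an R-expression; *her₁* does not c-command it, and no other NP shares its index, so Principle C is satisfied.
All principles are respected.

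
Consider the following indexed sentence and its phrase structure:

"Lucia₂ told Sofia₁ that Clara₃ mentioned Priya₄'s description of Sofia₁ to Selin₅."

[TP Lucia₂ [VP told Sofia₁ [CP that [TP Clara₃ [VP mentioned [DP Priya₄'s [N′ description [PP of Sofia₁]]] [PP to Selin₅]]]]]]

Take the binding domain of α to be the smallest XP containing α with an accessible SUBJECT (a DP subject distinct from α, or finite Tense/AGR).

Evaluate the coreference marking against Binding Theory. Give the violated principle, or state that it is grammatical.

The two coindexed NPs are *Sofia₁* (the lower occurrence) and *Sofia₁* (the higher occurrence).
*Sofia₁* (the lower occurrence) is an R-expression. Principle C requires it to be free everywhere.
*Sofia₁* (the higher occurrence) c-commands it and carries the same index.
The R-expression is bound → Principle C violation.

Principle C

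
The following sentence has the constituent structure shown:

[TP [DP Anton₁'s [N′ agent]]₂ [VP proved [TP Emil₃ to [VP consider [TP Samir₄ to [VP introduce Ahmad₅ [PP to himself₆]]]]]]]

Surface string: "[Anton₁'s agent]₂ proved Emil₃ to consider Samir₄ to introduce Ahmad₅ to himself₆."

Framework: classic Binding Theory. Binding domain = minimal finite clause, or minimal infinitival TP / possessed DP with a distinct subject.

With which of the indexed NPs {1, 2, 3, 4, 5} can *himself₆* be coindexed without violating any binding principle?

*himself* is an anaphor, so Principle A applies: it must be bound in its binding domain.
Binding domain of *himself₆*: the embedded TP, whose subject is Samir₄.
*Anton₁* does not c-command the anaphor → cannot bind it.
*[Anton₁'s agent]₂* c-commands the anaphor but is outside its binding domain → cannot satisfy Principle A.
*Emil₃* c-commands the anaphor but is outside its binding domain → cannot satisfy Principle A.
*Samir₄* c-commands the anaphor within its binding domain → licit binder.
*Ahmad₅* c-commands the anaphor within its binding domain → licit binder.

{4, 5}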